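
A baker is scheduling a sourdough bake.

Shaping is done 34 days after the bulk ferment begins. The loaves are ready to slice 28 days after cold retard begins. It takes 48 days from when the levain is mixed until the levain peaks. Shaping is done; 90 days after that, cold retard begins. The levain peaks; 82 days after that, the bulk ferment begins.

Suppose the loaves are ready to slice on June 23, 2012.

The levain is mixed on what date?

The loaves are ready to slice: Jun 23, 2012.
Cold retard begins: Jun 23, 2012 − 28 days = May 26, 2012.
Shaping is done: May 26, 2012 − 90 days = Feb 26, 2012.
The bulk ferment begins: Feb 26, 2012 − 34 days = Jan 23, 2012.
The levain peaks: Jan 23, 2012 − 82 days = Nov 2, 2011.
The levain is mixed: Nov 2, 2011 − 48 days = Sep 15, 2011.

September 15, 2011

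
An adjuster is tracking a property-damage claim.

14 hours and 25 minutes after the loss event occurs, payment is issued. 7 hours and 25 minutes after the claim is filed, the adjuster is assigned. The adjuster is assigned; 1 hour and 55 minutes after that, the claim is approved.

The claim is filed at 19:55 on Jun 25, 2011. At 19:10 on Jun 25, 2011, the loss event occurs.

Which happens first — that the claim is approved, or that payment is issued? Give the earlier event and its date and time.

The claim is filed: 19:55 Jun 25, 2011.
The adjuster is assigned: 19:55 Jun 25, 2011 + 7h25m = 03:20 Jun 26, 2011.
The claim is approved: 03:20 Jun 26, 2011 + 1h55m = 05:15 Jun 26, 2011.
The loss event occurs: 19:10 Jun 25, 2011.
Payment is issued: 19:10 Jun 25, 2011 + 14h25m = 09:35 Jun 26, 2011.
Comparing: the claim is approved at 05:15 Jun 26, 2011 vs payment is issued at 09:35 Jun 26, 2011. Earlier: the claim is approved.

The claim is approved — 05:15 on Jun 26, 2011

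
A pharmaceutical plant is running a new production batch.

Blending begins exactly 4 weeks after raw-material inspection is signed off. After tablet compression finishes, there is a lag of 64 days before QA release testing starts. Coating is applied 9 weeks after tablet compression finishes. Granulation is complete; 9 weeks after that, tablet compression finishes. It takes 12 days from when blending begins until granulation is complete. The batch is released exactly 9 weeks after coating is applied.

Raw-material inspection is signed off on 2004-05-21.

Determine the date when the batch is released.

Raw-material inspection is signed off: May 21, 2004.
Blending begins: May 21, 2004 + 4 weeks = Jun 18, 2004.
Granulation is complete: Jun 18, 2004 + 12 days = Jun 30, 2004.
Tablet compression finishes: Jun 30, 2004 + 9 weeks = Sep 1, 2004.
Coating is applied: Sep 1, 2004 + 9 weeks = Nov 3, 2004.
The batch is released: Nov 3, 2004 + 9 weeks = Jan 5, 2005.

2005-01-05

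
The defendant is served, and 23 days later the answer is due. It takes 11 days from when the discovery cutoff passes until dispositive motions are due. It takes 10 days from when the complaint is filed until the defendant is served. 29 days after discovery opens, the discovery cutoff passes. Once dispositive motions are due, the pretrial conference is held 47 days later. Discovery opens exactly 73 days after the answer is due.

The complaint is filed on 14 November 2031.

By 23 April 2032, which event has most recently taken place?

Dispositive motions are due

The complaint is filed: Nov 14, 2031.
The defendant is served: Nov 14, 2031 + 10 days = Nov 24, 2031.
The answer is due: Nov 24, 2031 + 23 days = Dec 17, 2031.
Discovery opens: Dec 17, 2031 + 73 days = Feb 28, 2032.
The discovery cutoff passes: Feb 28, 2032 + 29 days = Mar 28, 2032.
Dispositive motions are due: Mar 28, 2032 + 11 days = Apr 8, 2032.
The pretrial conference is held: Apr 8, 2032 + 47 days = May 25, 2032.
Apr 23, 2032 falls between when dispositive motions are due (Apr 8, 2032) and when the pretrial conference is held (May 25, 2032).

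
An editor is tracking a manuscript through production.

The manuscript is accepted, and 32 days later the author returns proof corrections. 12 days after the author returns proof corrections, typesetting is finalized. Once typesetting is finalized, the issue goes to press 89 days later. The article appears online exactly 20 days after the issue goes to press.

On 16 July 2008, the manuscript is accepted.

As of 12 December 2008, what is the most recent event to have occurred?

The issue goes to press

The manuscript is accepted: Jul 16, 2008.
The author returns proof corrections: Jul 16, 2008 + 32 days = Aug 17, 2008.
Typesetting is finalized: Aug 17, 2008 + 12 days = Aug 29, 2008.
The issue goes to press: Aug 29, 2008 + 89 days = Nov 26, 2008.
The article appears online: Nov 26, 2008 + 20 days = Dec 16, 2008.
Dec 12, 2008 falls between when the issue goes to press (Nov 26, 2008) and when the article appears online (Dec 16, 2008).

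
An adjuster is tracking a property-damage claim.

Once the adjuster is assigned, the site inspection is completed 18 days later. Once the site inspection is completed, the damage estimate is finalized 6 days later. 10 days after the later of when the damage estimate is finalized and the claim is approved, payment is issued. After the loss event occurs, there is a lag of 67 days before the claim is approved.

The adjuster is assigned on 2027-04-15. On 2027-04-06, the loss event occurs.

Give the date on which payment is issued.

The adjuster is assigned: Apr 15, 2027.
The site inspection is completed: Apr 15, 2027 + 18 days = May 3, 2027.
The damage estimate is finalized: May 3, 2027 + 6 days = May 9, 2027.
The loss event occurs: Apr 6, 2027.
The claim is approved: Apr 6, 2027 + 67 days = Jun 12, 2027.
Both prerequisites met — the damage estimate is finalized (May 9, 2027), the claim is approved (Jun 12, 2027); the later is Jun 12, 2027.
Payment is issued: Jun 12, 2027 + 10 days = Jun 22, 2027.

2027-06-22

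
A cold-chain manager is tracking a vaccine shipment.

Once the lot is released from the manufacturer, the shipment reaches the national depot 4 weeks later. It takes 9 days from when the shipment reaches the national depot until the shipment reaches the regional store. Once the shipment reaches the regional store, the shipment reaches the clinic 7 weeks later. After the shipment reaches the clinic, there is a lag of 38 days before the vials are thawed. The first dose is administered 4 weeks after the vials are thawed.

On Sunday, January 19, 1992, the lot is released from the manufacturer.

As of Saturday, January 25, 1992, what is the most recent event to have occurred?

The lot is released from the manufacturer

The lot is released from the manufacturer: Jan 19, 1992.
The shipment reaches the national depot: Jan 19, 1992 + 4 weeks = Feb 16, 1992.
The shipment reaches the regional store: Feb 16, 1992 + 9 days = Feb 25, 1992.
The shipment reaches the clinic: Feb 25, 1992 + 7 weeks = Apr 14, 1992.
The vials are thawed: Apr 14, 1992 + 38 days = May 22, 1992.
The first dose is administered: May 22, 1992 + 4 weeks = Jun 19, 1992.
Jan 25, 1992 falls between when the lot is released from the manufacturer (Jan 19, 1992) and when the shipment reaches the national depot (Feb 16, 1992).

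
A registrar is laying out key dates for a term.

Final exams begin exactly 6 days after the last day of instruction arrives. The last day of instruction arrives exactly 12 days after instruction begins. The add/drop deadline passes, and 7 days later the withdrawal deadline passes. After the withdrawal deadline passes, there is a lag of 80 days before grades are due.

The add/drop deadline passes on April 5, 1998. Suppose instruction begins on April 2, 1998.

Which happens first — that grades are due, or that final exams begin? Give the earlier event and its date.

The add/drop deadline passes: Apr 5, 1998.
The withdrawal deadline passes: Apr 5, 1998 + 7 days = Apr 12, 1998.
Grades are due: Apr 12, 1998 + 80 days = Jul 1, 1998.
Instruction begins: Apr 2, 1998.
The last day of instruction arrives: Apr 2, 1998 + 12 days = Apr 14, 1998.
Final exams begin: Apr 14, 1998 + 6 days = Apr 20, 1998.
Comparing: grades are due on Jul 1, 1998 vs final exams begin on Apr 20, 1998. Earlier: final exams begin.

Final exams begin — April 20, 1998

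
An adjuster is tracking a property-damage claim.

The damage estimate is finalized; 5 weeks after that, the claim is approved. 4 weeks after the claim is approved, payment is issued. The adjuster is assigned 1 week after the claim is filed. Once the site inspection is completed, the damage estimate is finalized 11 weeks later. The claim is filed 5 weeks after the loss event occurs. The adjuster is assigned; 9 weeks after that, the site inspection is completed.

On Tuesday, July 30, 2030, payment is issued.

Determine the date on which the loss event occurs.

Tuesday, November 27, 2029

Payment is issued: Jul 30, 2030.
The claim is approved: Jul 30, 2030 − 4 weeks = Jul 2, 2030.
The damage estimate is finalized: Jul 2, 2030 − 5 weeks = May 28, 2030.
The site inspection is completed: May 28, 2030 − 11 weeks = Mar 12, 2030.
The adjuster is assigned: Mar 12, 2030 − 9 weeks = Jan 8, 2030.
The claim is filed: Jan 8, 2030 − 1 week = Jan 1, 2030.
The loss event occurs: Jan 1, 2030 − 5 weeks = Nov 27, 2029.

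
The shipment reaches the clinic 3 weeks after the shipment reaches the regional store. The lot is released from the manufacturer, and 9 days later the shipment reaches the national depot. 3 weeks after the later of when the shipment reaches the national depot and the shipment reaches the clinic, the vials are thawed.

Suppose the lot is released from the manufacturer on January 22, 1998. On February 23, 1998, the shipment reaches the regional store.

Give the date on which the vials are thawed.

April 6, 1998

The lot is released from the manufacturer: Jan 22, 1998.
The shipment reaches the national depot: Jan 22, 1998 + 9 days = Jan 31, 1998.
The shipment reaches the regional store: Feb 23, 1998.
The shipment reaches the clinic: Feb 23, 1998 + 3 weeks = Mar 16, 1998.
Both prerequisites met — the shipment reaches the national depot (Jan 31, 1998), the shipment reaches the clinic (Mar 16, 1998); the later is Mar 16, 1998.
The vials are thawed: Mar 16, 1998 + 3 weeks = Apr 6, 1998.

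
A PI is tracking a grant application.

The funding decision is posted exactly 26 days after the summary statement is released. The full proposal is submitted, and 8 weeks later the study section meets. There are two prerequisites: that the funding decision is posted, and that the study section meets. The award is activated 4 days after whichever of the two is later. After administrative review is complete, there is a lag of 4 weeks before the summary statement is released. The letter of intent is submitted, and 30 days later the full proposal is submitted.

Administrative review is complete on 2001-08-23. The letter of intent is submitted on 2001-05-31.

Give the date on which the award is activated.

Administrative review is complete: Aug 23, 2001.
The summary statement is released: Aug 23, 2001 + 4 weeks = Sep 20, 2001.
The funding decision is posted: Sep 20, 2001 + 26 days = Oct 16, 2001.
The letter of intent is submitted: May 31, 2001.
The full proposal is submitted: May 31, 2001 + 30 days = Jun 30, 2001.
The study section meets: Jun 30, 2001 + 8 weeks = Aug 25, 2001.
Both prerequisites met — the funding decision is posted (Oct 16, 2001), the study section meets (Aug 25, 2001); the later is Oct 16, 2001.
The award is activated: Oct 16, 2001 + 4 days = Oct 20, 2001.

2001-10-20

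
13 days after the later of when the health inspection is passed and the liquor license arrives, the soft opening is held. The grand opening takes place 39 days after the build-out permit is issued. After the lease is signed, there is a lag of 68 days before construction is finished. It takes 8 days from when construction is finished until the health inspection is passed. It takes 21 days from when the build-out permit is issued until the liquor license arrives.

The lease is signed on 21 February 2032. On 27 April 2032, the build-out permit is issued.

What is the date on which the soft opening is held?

The lease is signed: Feb 21, 2032.
Construction is finished: Feb 21, 2032 + 68 days = Apr 29, 2032.
The health inspection is passed: Apr 29, 2032 + 8 days = May 7, 2032.
The build-out permit is issued: Apr 27, 2032.
The liquor license arrives: Apr 27, 2032 + 21 days = May 18, 2032.
Both prerequisites met — the health inspection is passed (May 7, 2032), the liquor license arrives (May 18, 2032); the later is May 18, 2032.
The soft opening is held: May 18, 2032 + 13 days = May 31, 2032.

31 May 2032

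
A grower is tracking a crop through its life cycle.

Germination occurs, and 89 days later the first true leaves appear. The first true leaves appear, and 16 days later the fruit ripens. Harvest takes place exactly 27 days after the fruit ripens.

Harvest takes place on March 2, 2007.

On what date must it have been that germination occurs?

October 21, 2006

Harvest takes place: Mar 2, 2007.
The fruit ripens: Mar 2, 2007 − 27 days = Feb 3, 2007.
The first true leaves appear: Feb 3, 2007 − 16 days = Jan 18, 2007.
Germination occurs: Jan 18, 2007 − 89 days = Oct 21, 2006.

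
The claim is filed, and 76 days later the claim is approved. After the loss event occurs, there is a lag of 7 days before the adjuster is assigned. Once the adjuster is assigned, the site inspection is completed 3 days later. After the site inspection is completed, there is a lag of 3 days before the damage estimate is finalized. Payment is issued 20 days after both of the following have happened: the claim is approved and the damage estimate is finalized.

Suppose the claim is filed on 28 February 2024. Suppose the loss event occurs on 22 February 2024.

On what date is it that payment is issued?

The claim is filed: Feb 28, 2024.
The claim is approved: Feb 28, 2024 + 76 days = May 14, 2024.
The loss event occurs: Feb 22, 2024.
The adjuster is assigned: Feb 22, 2024 + 7 days = Feb 29, 2024.
The site inspection is completed: Feb 29, 2024 + 3 days = Mar 3, 2024.
The damage estimate is finalized: Mar 3, 2024 + 3 days = Mar 6, 2024.
Both prerequisites met — the claim is approved (May 14, 2024), the damage estimate is finalized (Mar 6, 2024); the later is May 14, 2024.
Payment is issued: May 14, 2024 + 20 days = Jun 3, 2024.

3 June 2024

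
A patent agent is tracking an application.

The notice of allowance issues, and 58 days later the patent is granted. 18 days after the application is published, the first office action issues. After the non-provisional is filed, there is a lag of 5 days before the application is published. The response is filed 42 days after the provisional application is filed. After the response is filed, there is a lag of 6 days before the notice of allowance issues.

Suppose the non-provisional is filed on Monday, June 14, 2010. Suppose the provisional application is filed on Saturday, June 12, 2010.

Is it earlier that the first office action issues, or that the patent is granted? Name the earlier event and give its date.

The first office action issues — Wednesday, July 7, 2010

The non-provisional is filed: Jun 14, 2010.
The application is published: Jun 14, 2010 + 5 days = Jun 19, 2010.
The first office action issues: Jun 19, 2010 + 18 days = Jul 7, 2010.
The provisional application is filed: Jun 12, 2010.
The response is filed: Jun 12, 2010 + 42 days = Jul 24, 2010.
The notice of allowance issues: Jul 24, 2010 + 6 days = Jul 30, 2010.
The patent is granted: Jul 30, 2010 + 58 days = Sep 26, 2010.
Comparing: the first office action issues on Jul 7, 2010 vs the patent is granted on Sep 26, 2010. Earlier: the first office action issues.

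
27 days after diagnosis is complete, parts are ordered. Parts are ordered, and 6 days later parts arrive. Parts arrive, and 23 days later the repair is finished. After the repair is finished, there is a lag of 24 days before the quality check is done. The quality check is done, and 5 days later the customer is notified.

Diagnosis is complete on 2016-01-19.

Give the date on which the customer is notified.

Diagnosis is complete: Jan 19, 2016.
Parts are ordered: Jan 19, 2016 + 27 days = Feb 15, 2016.
Parts arrive: Feb 15, 2016 + 6 days = Feb 21, 2016.
The repair is finished: Feb 21, 2016 + 23 days = Mar 15, 2016.
The quality check is done: Mar 15, 2016 + 24 days = Apr 8, 2016.
The customer is notified: Apr 8, 2016 + 5 days = Apr 13, 2016.

2016-04-13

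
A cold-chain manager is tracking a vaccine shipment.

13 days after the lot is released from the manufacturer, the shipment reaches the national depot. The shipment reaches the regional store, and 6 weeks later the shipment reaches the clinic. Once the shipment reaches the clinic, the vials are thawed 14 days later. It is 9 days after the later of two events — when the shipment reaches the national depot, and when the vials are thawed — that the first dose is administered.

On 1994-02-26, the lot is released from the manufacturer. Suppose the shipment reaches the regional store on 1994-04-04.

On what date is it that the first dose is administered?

1994-06-08

The lot is released from the manufacturer: Feb 26, 1994.
The shipment reaches the national depot: Feb 26, 1994 + 13 days = Mar 11, 1994.
The shipment reaches the regional store: Apr 4, 1994.
The shipment reaches the clinic: Apr 4, 1994 + 6 weeks = May 16, 1994.
The vials are thawed: May 16, 1994 + 14 days = May 30, 1994.
Both prerequisites met — the shipment reaches the national depot (Mar 11, 1994), the vials are thawed (May 30, 1994); the later is May 30, 1994.
The first dose is administered: May 30, 1994 + 9 days = Jun 8, 1994.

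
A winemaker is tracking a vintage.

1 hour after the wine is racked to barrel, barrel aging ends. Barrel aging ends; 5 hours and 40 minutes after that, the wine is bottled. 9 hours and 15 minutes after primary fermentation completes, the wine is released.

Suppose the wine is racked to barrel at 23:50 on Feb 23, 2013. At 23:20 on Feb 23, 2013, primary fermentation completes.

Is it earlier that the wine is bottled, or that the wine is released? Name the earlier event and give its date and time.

The wine is racked to barrel: 23:50 Feb 23, 2013.
Barrel aging ends: 23:50 Feb 23, 2013 + 1h = 00:50 Feb 24, 2013.
The wine is bottled: 00:50 Feb 24, 2013 + 5h40m = 06:30 Feb 24, 2013.
Primary fermentation completes: 23:20 Feb 23, 2013.
The wine is released: 23:20 Feb 23, 2013 + 9h15m = 08:35 Feb 24, 2013.
Comparing: the wine is bottled at 06:30 Feb 24, 2013 vs the wine is released at 08:35 Feb 24, 2013. Earlier: the wine is bottled.

The wine is bottled — 06:30 on Feb 24, 2013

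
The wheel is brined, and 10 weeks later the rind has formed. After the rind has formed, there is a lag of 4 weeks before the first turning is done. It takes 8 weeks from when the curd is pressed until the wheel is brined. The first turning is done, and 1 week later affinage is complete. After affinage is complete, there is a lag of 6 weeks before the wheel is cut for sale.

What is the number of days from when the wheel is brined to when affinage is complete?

105 days

Causal path: the wheel is brined → the rind has formed → the first turning is done → affinage is complete.
Total delay along the path: 10 + 4 + 1 weeks = 15 weeks = 105 days.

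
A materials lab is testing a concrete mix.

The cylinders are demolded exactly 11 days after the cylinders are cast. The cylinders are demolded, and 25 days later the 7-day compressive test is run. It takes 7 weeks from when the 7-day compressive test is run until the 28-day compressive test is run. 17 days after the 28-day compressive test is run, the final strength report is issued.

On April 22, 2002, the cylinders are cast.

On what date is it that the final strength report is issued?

The cylinders are cast: Apr 22, 2002.
The cylinders are demolded: Apr 22, 2002 + 11 days = May 3, 2002.
The 7-day compressive test is run: May 3, 2002 + 25 days = May 28, 2002.
The 28-day compressive test is run: May 28, 2002 + 7 weeks = Jul 16, 2002.
The final strength report is issued: Jul 16, 2002 + 17 days = Aug 2, 2002.

August 2, 2002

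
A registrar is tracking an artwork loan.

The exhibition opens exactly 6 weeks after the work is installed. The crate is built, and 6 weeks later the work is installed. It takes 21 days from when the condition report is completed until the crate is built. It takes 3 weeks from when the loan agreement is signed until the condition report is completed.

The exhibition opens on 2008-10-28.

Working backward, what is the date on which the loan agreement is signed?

The exhibition opens: Oct 28, 2008.
The work is installed: Oct 28, 2008 − 6 weeks = Sep 16, 2008.
The crate is built: Sep 16, 2008 − 6 weeks = Aug 5, 2008.
The condition report is completed: Aug 5, 2008 − 21 days = Jul 15, 2008.
The loan agreement is signed: Jul 15, 2008 − 3 weeks = Jun 24, 2008.

2008-06-24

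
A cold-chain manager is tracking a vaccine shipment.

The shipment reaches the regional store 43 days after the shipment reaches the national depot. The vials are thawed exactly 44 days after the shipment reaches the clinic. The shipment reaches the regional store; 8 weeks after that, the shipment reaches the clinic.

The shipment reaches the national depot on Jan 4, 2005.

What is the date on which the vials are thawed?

The shipment reaches the national depot: Jan 4, 2005.
The shipment reaches the regional store: Jan 4, 2005 + 43 days = Feb 16, 2005.
The shipment reaches the clinic: Feb 16, 2005 + 8 weeks = Apr 13, 2005.
The vials are thawed: Apr 13, 2005 + 44 days = May 27, 2005.

May 27, 2005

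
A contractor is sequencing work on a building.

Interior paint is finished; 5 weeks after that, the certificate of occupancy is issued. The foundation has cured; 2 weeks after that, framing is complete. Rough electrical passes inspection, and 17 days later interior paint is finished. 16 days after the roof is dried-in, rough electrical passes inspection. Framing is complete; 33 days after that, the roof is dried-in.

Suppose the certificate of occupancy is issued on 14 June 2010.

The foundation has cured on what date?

19 February 2010

The certificate of occupancy is issued: Jun 14, 2010.
Interior paint is finished: Jun 14, 2010 − 5 weeks = May 10, 2010.
Rough electrical passes inspection: May 10, 2010 − 17 days = Apr 23, 2010.
The roof is dried-in: Apr 23, 2010 − 16 days = Apr 7, 2010.
Framing is complete: Apr 7, 2010 − 33 days = Mar 5, 2010.
The foundation has cured: Mar 5, 2010 − 2 weeks = Feb 19, 2010.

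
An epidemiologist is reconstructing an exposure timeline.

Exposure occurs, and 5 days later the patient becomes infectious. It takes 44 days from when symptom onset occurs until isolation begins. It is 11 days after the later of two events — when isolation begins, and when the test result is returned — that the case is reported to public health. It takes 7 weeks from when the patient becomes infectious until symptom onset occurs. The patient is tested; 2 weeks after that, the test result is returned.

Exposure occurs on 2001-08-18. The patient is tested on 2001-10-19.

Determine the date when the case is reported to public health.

2001-12-05

Exposure occurs: Aug 18, 2001.
The patient becomes infectious: Aug 18, 2001 + 5 days = Aug 23, 2001.
Symptom onset occurs: Aug 23, 2001 + 7 weeks = Oct 11, 2001.
Isolation begins: Oct 11, 2001 + 44 days = Nov 24, 2001.
The patient is tested: Oct 19, 2001.
The test result is returned: Oct 19, 2001 + 2 weeks = Nov 2, 2001.
Both prerequisites met — isolation begins (Nov 24, 2001), the test result is returned (Nov 2, 2001); the later is Nov 24, 2001.
The case is reported to public health: Nov 24, 2001 + 11 days = Dec 5, 2001.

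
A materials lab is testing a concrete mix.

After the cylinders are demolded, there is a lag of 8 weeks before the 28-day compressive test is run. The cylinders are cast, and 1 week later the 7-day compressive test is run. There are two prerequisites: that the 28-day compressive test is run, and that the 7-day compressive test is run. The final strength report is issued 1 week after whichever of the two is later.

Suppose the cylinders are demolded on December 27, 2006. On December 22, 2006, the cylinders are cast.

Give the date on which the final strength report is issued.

February 28, 2007

The cylinders are demolded: Dec 27, 2006.
The 28-day compressive test is run: Dec 27, 2006 + 8 weeks = Feb 21, 2007.
The cylinders are cast: Dec 22, 2006.
The 7-day compressive test is run: Dec 22, 2006 + 1 week = Dec 29, 2006.
Both prerequisites met — the 28-day compressive test is run (Feb 21, 2007), the 7-day compressive test is run (Dec 29, 2006); the later is Feb 21, 2007.
The final strength report is issued: Feb 21, 2007 + 1 week = Feb 28, 2007.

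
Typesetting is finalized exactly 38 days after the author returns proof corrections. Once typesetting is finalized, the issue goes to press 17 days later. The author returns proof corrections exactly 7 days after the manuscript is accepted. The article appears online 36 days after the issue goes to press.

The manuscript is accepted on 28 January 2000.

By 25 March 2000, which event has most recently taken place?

The manuscript is accepted: Jan 28, 2000.
The author returns proof corrections: Jan 28, 2000 + 7 days = Feb 4, 2000.
Typesetting is finalized: Feb 4, 2000 + 38 days = Mar 13, 2000.
The issue goes to press: Mar 13, 2000 + 17 days = Mar 30, 2000.
The article appears online: Mar 30, 2000 + 36 days = May 5, 2000.
Mar 25, 2000 falls between when typesetting is finalized (Mar 13, 2000) and when the issue goes to press (Mar 30, 2000).

Typesetting is finalized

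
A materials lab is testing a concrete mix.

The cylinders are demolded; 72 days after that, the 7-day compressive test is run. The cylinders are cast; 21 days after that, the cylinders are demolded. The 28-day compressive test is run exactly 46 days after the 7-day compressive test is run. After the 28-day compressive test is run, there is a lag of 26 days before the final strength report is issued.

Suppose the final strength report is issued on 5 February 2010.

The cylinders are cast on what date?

The final strength report is issued: Feb 5, 2010.
The 28-day compressive test is run: Feb 5, 2010 − 26 days = Jan 10, 2010.
The 7-day compressive test is run: Jan 10, 2010 − 46 days = Nov 25, 2009.
The cylinders are demolded: Nov 25, 2009 − 72 days = Sep 14, 2009.
The cylinders are cast: Sep 14, 2009 − 21 days = Aug 24, 2009.

24 August 2009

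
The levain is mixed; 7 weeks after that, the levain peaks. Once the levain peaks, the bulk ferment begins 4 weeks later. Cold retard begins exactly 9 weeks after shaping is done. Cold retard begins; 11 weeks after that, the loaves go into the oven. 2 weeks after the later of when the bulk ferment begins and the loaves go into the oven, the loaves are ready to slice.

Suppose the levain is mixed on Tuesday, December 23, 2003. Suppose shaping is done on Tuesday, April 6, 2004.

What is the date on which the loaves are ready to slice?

Tuesday, September 7, 2004

The levain is mixed: Dec 23, 2003.
The levain peaks: Dec 23, 2003 + 7 weeks = Feb 10, 2004.
The bulk ferment begins: Feb 10, 2004 + 4 weeks = Mar 9, 2004.
Shaping is done: Apr 6, 2004.
Cold retard begins: Apr 6, 2004 + 9 weeks = Jun 8, 2004.
The loaves go into the oven: Jun 8, 2004 + 11 weeks = Aug 24, 2004.
Both prerequisites met — the bulk ferment begins (Mar 9, 2004), the loaves go into the oven (Aug 24, 2004); the later is Aug 24, 2004.
The loaves are ready to slice: Aug 24, 2004 + 2 weeks = Sep 7, 2004.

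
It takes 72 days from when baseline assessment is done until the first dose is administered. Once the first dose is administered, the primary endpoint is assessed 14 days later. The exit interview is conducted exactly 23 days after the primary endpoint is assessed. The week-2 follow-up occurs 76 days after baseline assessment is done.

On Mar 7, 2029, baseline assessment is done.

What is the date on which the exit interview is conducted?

Jun 24, 2029

Baseline assessment is done: Mar 7, 2029.
The first dose is administered: Mar 7, 2029 + 72 days = May 18, 2029.
The primary endpoint is assessed: May 18, 2029 + 14 days = Jun 1, 2029.
The exit interview is conducted: Jun 1, 2029 + 23 days = Jun 24, 2029.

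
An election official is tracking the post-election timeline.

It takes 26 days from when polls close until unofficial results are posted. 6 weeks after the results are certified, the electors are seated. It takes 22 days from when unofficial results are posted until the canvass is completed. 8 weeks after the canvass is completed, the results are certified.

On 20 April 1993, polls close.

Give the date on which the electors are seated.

13 September 1993

Polls close: Apr 20, 1993.
Unofficial results are posted: Apr 20, 1993 + 26 days = May 16, 1993.
The canvass is completed: May 16, 1993 + 22 days = Jun 7, 1993.
The results are certified: Jun 7, 1993 + 8 weeks = Aug 2, 1993.
The electors are seated: Aug 2, 1993 + 6 weeks = Sep 13, 1993.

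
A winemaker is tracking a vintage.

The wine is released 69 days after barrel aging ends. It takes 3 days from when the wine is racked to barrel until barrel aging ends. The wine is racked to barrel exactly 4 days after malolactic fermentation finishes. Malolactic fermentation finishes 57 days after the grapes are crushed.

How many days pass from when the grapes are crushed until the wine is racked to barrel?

61 days

Causal path: the grapes are crushed → malolactic fermentation finishes → the wine is racked to barrel.
Total delay along the path: 57 + 4 = 61 days.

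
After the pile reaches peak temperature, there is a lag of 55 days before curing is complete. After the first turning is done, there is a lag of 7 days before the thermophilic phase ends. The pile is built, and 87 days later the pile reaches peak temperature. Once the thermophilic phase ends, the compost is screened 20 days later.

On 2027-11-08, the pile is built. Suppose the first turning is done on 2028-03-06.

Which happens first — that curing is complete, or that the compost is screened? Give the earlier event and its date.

Curing is complete — 2028-03-29

The pile is built: Nov 8, 2027.
The pile reaches peak temperature: Nov 8, 2027 + 87 days = Feb 3, 2028.
Curing is complete: Feb 3, 2028 + 55 days = Mar 29, 2028.
The first turning is done: Mar 6, 2028.
The thermophilic phase ends: Mar 6, 2028 + 7 days = Mar 13, 2028.
The compost is screened: Mar 13, 2028 + 20 days = Apr 2, 2028.
Comparing: curing is complete on Mar 29, 2028 vs the compost is screened on Apr 2, 2028. Earlier: curing is complete.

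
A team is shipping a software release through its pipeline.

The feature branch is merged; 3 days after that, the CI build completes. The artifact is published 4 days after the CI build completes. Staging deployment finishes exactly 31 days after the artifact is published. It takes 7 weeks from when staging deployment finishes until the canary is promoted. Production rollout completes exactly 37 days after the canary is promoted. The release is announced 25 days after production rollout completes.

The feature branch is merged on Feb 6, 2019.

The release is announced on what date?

Jul 5, 2019

The feature branch is merged: Feb 6, 2019.
The CI build completes: Feb 6, 2019 + 3 days = Feb 9, 2019.
The artifact is published: Feb 9, 2019 + 4 days = Feb 13, 2019.
Staging deployment finishes: Feb 13, 2019 + 31 days = Mar 16, 2019.
The canary is promoted: Mar 16, 2019 + 7 weeks = May 4, 2019.
Production rollout completes: May 4, 2019 + 37 days = Jun 10, 2019.
The release is announced: Jun 10, 2019 + 25 days = Jul 5, 2019.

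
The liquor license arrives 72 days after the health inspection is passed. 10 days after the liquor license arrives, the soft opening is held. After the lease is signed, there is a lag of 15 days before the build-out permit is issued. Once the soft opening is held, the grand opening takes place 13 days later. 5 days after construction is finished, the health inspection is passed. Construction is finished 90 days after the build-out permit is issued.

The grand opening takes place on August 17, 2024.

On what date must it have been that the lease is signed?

January 25, 2024

The grand opening takes place: Aug 17, 2024.
The soft opening is held: Aug 17, 2024 − 13 days = Aug 4, 2024.
The liquor license arrives: Aug 4, 2024 − 10 days = Jul 25, 2024.
The health inspection is passed: Jul 25, 2024 − 72 days = May 14, 2024.
Construction is finished: May 14, 2024 − 5 days = May 9, 2024.
The build-out permit is issued: May 9, 2024 − 90 days = Feb 9, 2024.
The lease is signed: Feb 9, 2024 − 15 days = Jan 25, 2024.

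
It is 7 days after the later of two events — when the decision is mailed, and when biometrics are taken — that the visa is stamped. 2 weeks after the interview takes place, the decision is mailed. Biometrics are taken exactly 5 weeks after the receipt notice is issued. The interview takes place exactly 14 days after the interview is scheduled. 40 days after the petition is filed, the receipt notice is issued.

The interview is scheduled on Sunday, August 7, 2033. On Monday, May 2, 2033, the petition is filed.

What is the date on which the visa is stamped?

Sunday, September 11, 2033

The interview is scheduled: Aug 7, 2033.
The interview takes place: Aug 7, 2033 + 14 days = Aug 21, 2033.
The decision is mailed: Aug 21, 2033 + 2 weeks = Sep 4, 2033.
The petition is filed: May 2, 2033.
The receipt notice is issued: May 2, 2033 + 40 days = Jun 11, 2033.
Biometrics are taken: Jun 11, 2033 + 5 weeks = Jul 16, 2033.
Both prerequisites met — the decision is mailed (Sep 4, 2033), biometrics are taken (Jul 16, 2033); the later is Sep 4, 2033.
The visa is stamped: Sep 4, 2033 + 7 days = Sep 11, 2033.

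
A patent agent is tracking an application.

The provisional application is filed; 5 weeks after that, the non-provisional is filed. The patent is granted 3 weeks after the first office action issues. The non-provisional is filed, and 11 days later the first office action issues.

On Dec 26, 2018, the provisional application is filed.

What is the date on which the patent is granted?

Mar 3, 2019

The provisional application is filed: Dec 26, 2018.
The non-provisional is filed: Dec 26, 2018 + 5 weeks = Jan 30, 2019.
The first office action issues: Jan 30, 2019 + 11 days = Feb 10, 2019.
The patent is granted: Feb 10, 2019 + 3 weeks = Mar 3, 2019.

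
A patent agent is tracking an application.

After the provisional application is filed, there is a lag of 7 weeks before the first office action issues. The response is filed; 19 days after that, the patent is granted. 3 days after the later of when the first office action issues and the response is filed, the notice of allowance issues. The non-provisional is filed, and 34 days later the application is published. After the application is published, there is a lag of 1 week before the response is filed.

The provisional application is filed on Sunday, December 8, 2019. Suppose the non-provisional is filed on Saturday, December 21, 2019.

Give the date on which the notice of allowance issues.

The provisional application is filed: Dec 8, 2019.
The first office action issues: Dec 8, 2019 + 7 weeks = Jan 26, 2020.
The non-provisional is filed: Dec 21, 2019.
The application is published: Dec 21, 2019 + 34 days = Jan 24, 2020.
The response is filed: Jan 24, 2020 + 1 week = Jan 31, 2020.
Both prerequisites met — the first office action issues (Jan 26, 2020), the response is filed (Jan 31, 2020); the later is Jan 31, 2020.
The notice of allowance issues: Jan 31, 2020 + 3 days = Feb 3, 2020.

Monday, February 3, 2020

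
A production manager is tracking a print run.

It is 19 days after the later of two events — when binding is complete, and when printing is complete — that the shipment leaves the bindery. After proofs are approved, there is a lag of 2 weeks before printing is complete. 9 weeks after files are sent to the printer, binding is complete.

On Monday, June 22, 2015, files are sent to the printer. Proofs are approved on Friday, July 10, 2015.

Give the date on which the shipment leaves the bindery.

Saturday, September 12, 2015

Files are sent to the printer: Jun 22, 2015.
Binding is complete: Jun 22, 2015 + 9 weeks = Aug 24, 2015.
Proofs are approved: Jul 10, 2015.
Printing is complete: Jul 10, 2015 + 2 weeks = Jul 24, 2015.
Both prerequisites met — binding is complete (Aug 24, 2015), printing is complete (Jul 24, 2015); the later is Aug 24, 2015.
The shipment leaves the bindery: Aug 24, 2015 + 19 days = Sep 12, 2015.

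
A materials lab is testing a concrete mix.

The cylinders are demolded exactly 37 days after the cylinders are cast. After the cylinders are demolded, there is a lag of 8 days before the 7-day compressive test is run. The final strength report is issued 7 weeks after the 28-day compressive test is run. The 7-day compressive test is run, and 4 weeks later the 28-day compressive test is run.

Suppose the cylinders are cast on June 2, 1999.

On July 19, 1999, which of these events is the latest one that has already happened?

The cylinders are cast: Jun 2, 1999.
The cylinders are demolded: Jun 2, 1999 + 37 days = Jul 9, 1999.
The 7-day compressive test is run: Jul 9, 1999 + 8 days = Jul 17, 1999.
The 28-day compressive test is run: Jul 17, 1999 + 4 weeks = Aug 14, 1999.
The final strength report is issued: Aug 14, 1999 + 7 weeks = Oct 2, 1999.
Jul 19, 1999 falls between when the 7-day compressive test is run (Jul 17, 1999) and when the 28-day compressive test is run (Aug 14, 1999).

The 7-day compressive test is run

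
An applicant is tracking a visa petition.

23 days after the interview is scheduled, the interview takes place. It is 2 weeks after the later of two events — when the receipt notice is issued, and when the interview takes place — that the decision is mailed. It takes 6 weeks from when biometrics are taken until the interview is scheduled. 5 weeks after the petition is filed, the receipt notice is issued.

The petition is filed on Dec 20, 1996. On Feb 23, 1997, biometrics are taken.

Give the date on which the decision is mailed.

The petition is filed: Dec 20, 1996.
The receipt notice is issued: Dec 20, 1996 + 5 weeks = Jan 24, 1997.
Biometrics are taken: Feb 23, 1997.
The interview is scheduled: Feb 23, 1997 + 6 weeks = Apr 6, 1997.
The interview takes place: Apr 6, 1997 + 23 days = Apr 29, 1997.
Both prerequisites met — the receipt notice is issued (Jan 24, 1997), the interview takes place (Apr 29, 1997); the later is Apr 29, 1997.
The decision is mailed: Apr 29, 1997 + 2 weeks = May 13, 1997.

May 13, 1997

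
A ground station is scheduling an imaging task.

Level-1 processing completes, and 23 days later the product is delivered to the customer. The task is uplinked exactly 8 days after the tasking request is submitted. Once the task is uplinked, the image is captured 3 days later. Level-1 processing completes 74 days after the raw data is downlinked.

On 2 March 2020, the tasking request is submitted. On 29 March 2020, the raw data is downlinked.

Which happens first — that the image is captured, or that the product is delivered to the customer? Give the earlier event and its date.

The tasking request is submitted: Mar 2, 2020.
The task is uplinked: Mar 2, 2020 + 8 days = Mar 10, 2020.
The image is captured: Mar 10, 2020 + 3 days = Mar 13, 2020.
The raw data is downlinked: Mar 29, 2020.
Level-1 processing completes: Mar 29, 2020 + 74 days = Jun 11, 2020.
The product is delivered to the customer: Jun 11, 2020 + 23 days = Jul 4, 2020.
Comparing: the image is captured on Mar 13, 2020 vs the product is delivered to the customer on Jul 4, 2020. Earlier: the image is captured.

The image is captured — 13 March 2020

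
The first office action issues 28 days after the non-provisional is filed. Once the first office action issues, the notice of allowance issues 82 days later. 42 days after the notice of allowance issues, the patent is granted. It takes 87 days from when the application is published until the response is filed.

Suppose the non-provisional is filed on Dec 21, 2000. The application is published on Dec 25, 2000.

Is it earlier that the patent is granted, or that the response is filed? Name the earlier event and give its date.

The non-provisional is filed: Dec 21, 2000.
The first office action issues: Dec 21, 2000 + 28 days = Jan 18, 2001.
The notice of allowance issues: Jan 18, 2001 + 82 days = Apr 10, 2001.
The patent is granted: Apr 10, 2001 + 42 days = May 22, 2001.
The application is published: Dec 25, 2000.
The response is filed: Dec 25, 2000 + 87 days = Mar 22, 2001.
Comparing: the patent is granted on May 22, 2001 vs the response is filed on Mar 22, 2001. Earlier: the response is filed.

The response is filed — Mar 22, 2001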